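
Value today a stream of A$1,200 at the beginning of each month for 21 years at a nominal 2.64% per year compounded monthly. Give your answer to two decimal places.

i = 0.0264/12 = 0.0022 per month; n = 21·12 = 252.
PV = PMT · [1 − (1+i)^(−n)] / i × (1+i) = 1200 · 193.713095 = 232,455.7142
(Beginning-of-period payments → annuity-due factor ×(1+i).)

A$232,455.71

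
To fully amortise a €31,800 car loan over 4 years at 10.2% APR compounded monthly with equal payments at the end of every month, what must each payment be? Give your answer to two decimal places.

Periodic rate i = 0.102/12 = 0.0085; n = 4 × 12 = 48 periods.
PMT = 31800 / ( [1 − (1+0.0085)^(−48)] / 0.0085 ) = 31800 / 39.279241 = 809.5879

€809.59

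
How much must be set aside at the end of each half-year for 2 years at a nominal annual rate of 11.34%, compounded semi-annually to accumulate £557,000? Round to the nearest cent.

i = 0.1134/2 = 0.0567 per half-year; n = 2·2 = 4.
PMT = 557000 / ( [(1+0.0567)^4 − 1] / 0.0567 ) = 557000 / 4.353242 = 127,950.6216

£127,950.62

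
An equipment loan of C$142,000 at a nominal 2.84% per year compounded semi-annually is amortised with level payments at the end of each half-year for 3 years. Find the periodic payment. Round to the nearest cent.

C$24,856.72

i = 0.0284/2 = 0.0142 per half-year; n = 3·2 = 6.
Annuity-PV factor = 5.712741; PMT = 142000 / 5.712741 = 24,856.7192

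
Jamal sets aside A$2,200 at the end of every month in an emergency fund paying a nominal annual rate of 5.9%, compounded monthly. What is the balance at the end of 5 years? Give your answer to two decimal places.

i = 0.059/12 = 0.00491667 per month; n = 5·12 = 60.
Accumulation factor s(60|0.00491667) = 69.591019; FV = 2200 × 69.591019 = 153,100.2421

A$153,100.24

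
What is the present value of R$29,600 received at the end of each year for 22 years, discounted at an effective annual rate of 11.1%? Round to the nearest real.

PV = 29600 × [1 − (1+0.111)^(−22)] / 0.111 = 29600 × 8.119874 = 240,348.2696

R$240,348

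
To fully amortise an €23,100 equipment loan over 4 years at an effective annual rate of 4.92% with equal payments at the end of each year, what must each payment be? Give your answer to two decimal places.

€6,502.37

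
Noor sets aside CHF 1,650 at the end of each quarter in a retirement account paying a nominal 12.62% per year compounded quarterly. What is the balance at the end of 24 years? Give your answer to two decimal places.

CHF 979,398.16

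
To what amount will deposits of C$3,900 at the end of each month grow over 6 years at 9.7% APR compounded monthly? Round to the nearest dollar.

Periodic rate i = 0.097/12 = 0.00808333; n = 6 × 12 = 72 periods.
Accumulation factor s(72|0.00808333) = 97.166834; FV = 3900 × 97.166834 = 378,950.6512

C$378,951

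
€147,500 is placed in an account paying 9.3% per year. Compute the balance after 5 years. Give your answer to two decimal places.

€230,087.40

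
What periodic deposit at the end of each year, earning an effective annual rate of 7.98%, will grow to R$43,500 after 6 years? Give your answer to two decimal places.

FV-annuity factor = 7.332230; PMT = 43500 / 7.332230 = 5,932.7109

R$5,932.71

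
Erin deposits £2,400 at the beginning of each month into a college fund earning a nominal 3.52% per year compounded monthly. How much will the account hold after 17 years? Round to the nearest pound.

i = 0.0352/12 = 0.00293333 per month; n = 17·12 = 204.
Accumulation factor s(204|0.00293333) × (1+i) = 279.549291; FV = 2400 × 279.549291 = 670,918.2986
(Beginning-of-period payments → annuity-due factor ×(1+i).)

£670,918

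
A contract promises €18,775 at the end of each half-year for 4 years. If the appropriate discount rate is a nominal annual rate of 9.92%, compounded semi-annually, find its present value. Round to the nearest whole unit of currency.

i = 0.0992/2 = 0.0496 per half-year; n = 4·2 = 8.
Annuity factor a(8|0.0496) = 6.473676; PV = 18775 × 6.473676 = 121,543.2742

€121,543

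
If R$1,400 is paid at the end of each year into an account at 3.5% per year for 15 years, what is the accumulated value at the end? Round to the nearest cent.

Accumulation factor s(15|0.035) = 19.295681; FV = 1400 × 19.295681 = 27,013.9532

R$27,013.95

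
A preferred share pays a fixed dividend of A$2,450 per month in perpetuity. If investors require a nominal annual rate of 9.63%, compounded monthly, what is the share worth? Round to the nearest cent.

A$305,295.95

Periodic rate i = 0.0963/12 = 0.008025.
PV = PMT / i = 2450 / 0.008025 = 305,295.9502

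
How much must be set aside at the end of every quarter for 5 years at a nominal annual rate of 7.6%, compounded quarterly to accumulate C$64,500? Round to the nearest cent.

Periodic rate i = 0.076/4 = 0.019; n = 5 × 4 = 20 periods.
PMT = 64500 / ( [(1+0.019)^20 − 1] / 0.019 ) = 64500 / 24.056892 = 2,681.1443

C$2,681.14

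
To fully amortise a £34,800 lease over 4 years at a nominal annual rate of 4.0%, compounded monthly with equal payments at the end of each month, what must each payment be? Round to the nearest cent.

With 12 periods per year: i = 0.00333333, n = 48.
Annuity-PV factor = 44.288834; PMT = 34800 / 44.288834 = 785.7511

£785.75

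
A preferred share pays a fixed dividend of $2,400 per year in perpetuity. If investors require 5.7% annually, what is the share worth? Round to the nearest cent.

PV = PMT / i = 2400 / 0.057 = 42,105.2632

$42,105.26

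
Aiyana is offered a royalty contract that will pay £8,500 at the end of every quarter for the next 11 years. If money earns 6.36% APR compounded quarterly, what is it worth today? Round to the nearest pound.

£267,549

i = 0.0636/4 = 0.0159 per quarter; n = 11·4 = 44.
Annuity factor a(44|0.0159) = 31.476378; PV = 8500 × 31.476378 = 267,549.2102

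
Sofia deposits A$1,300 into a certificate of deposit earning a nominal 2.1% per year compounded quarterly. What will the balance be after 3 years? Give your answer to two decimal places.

i = 0.021/4 = 0.00525 per quarter; n = 3·4 = 12.
1,300 × (1+0.00525)^12 = 1,300 × 1.064851 = 1,384.3067

A$1,384.31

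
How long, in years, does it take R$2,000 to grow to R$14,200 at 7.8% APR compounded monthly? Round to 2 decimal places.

Periodic rate i = 0.078/12 = 0.0065.
n = ln(14200/2000) / ln(1+0.0065) = ln(7.10000) / 0.006479 = 302.5320 months
= 302.5320/12 years

25.21 years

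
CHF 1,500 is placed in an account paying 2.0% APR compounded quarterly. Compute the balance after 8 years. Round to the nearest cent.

CHF 1,759.56

i = 0.02/4 = 0.005 per quarter; n = 8·4 = 32.
FV = 1,500 × (1 + 0.005)^32 = 1,759.5647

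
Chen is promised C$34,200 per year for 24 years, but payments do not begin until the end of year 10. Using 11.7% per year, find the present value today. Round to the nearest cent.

C$100,397.30

Value one period before first payment (t=9): 34200 × [1 − (1+0.117)^(−24)] / 0.117 = 34200 × 7.946474 = 271,769.4114
Discount back 9 years: 271,769.4114 × (1+0.117)^(−9) = 271,769.4114 × 0.369421 = 100,397.2959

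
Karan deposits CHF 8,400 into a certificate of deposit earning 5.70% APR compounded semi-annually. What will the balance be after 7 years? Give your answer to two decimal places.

CHF 12,449.14

Periodic rate i = 0.057/2 = 0.0285; n = 7 × 2 = 14 periods.
8,400 × (1+0.0285)^14 = 8,400 × 1.482041 = 12,449.1423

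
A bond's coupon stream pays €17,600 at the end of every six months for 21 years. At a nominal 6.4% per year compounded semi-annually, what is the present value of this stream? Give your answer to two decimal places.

With 2 periods per year: i = 0.032, n = 42.
PV = PMT · [1 − (1+i)^(−n)] / i = 17600 · 22.926562 = 403,507.4957

€403,507.50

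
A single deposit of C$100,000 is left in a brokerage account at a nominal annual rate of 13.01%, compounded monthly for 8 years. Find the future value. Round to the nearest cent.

i = 0.1301/12 = 0.0108417 per month; n = 8·12 = 96.
FV = PV·(1+i)^n = 100,000 × 2.815665 = 281,566.4941

C$281,566.49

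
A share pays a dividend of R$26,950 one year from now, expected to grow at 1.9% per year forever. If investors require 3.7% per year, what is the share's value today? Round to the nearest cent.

R$1,497,222.22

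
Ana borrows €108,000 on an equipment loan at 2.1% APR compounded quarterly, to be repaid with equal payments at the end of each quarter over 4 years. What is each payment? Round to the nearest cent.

€7,055.16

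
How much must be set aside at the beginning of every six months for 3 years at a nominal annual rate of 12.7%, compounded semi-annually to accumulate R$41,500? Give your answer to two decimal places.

R$5,545.21

With 2 periods per year: i = 0.0635, n = 6.
FV-annuity factor × (1+i) = 7.483939; PMT = 41500 / 7.483939 = 5,545.2081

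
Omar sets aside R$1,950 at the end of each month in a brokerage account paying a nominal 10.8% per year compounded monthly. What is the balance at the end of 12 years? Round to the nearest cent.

Periodic rate i = 0.108/12 = 0.009; n = 12 × 12 = 144 periods.
FV = PMT · [(1+i)^n − 1] / i = 1950 · 292.613689 = 570,596.6944

R$570,596.69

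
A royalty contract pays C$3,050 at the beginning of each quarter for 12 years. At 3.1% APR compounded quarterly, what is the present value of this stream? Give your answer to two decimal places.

C$122,809.25

Periodic rate i = 0.031/4 = 0.00775; n = 12 × 4 = 48 periods.
PV = 3050 × [1 − (1+0.00775)^(−48)] / 0.00775 × (1+i) = 3050 × 40.265327 = 122,809.2481
(Beginning-of-period payments → annuity-due factor ×(1+i).)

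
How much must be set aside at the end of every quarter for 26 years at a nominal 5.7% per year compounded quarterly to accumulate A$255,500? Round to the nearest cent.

With 4 periods per year: i = 0.01425, n = 104.
FV-annuity factor = 235.504431; PMT = 255500 / 235.504431 = 1,084.9053

A$1,084.91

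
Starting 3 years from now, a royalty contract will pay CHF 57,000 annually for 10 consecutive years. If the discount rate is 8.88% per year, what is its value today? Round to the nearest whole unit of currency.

Value one period before first payment (t=2): 57000 × [1 − (1+0.0888)^(−10)] / 0.0888 = 57000 × 6.451695 = 367,746.6151
Discount back 2 years: 367,746.6151 × (1+0.0888)^(−2) = 367,746.6151 × 0.843536 = 310,207.6185

CHF 310,208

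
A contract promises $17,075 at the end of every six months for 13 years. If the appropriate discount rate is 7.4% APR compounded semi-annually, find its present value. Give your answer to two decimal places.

Periodic rate i = 0.074/2 = 0.037; n = 13 × 2 = 26 periods.
Annuity factor a(26|0.037) = 16.518288; PV = 17075 × 16.518288 = 282,049.7664

$282,049.77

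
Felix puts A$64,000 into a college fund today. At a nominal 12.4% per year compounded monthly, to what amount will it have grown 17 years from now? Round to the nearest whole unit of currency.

With 12 periods per year: i = 0.0103333, n = 204.
64,000 × (1+0.0103333)^204 = 64,000 × 8.143199 = 521,164.7458

A$521,165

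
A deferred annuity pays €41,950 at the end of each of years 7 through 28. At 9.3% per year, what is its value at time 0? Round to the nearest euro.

PV at t=6 (ordinary 22-year annuity): 41950 × a(22|0.093) = 41950 × 9.232584 = 387,306.8786
Discount back 6 years: 387,306.8786 × (1+0.093)^(−6) = 387,306.8786 × 0.586515 = 227,161.2441

€227,161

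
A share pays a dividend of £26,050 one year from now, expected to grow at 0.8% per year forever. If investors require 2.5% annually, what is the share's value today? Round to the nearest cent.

PV = PMT / (i − g) = 26050 / (0.025 − 0.008) = 26050 / 0.017000 = 1,532,352.9412

£1,532,352.94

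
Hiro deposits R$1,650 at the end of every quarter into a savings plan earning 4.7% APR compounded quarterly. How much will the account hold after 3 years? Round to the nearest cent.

R$21,131.04

Periodic rate i = 0.047/4 = 0.01175; n = 3 × 4 = 12 periods.
Accumulation factor s(12|0.01175) = 12.806692; FV = 1650 × 12.806692 = 21,131.0419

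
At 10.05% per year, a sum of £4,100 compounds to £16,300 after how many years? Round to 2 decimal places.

(1+i)^n = 16300/4100 = 3.97561, so n = ln 3.97561 / ln 1.1005 = 14.4122 years

14.41 years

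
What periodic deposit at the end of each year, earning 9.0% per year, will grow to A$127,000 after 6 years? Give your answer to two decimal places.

PMT = 127000 / ( [(1+0.09)^6 − 1] / 0.09 ) = 127000 / 7.523335 = 16,880.8125

A$16,880.81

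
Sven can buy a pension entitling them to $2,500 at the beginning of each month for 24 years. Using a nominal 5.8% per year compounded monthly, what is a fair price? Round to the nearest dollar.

Periodic rate i = 0.058/12 = 0.00483333; n = 24 × 12 = 288 periods.
PV = 2500 × [1 − (1+0.00483333)^(−288)] / 0.00483333 × (1+i) = 2500 × 156.044536 = 390,111.3402
(Beginning-of-period payments → annuity-due factor ×(1+i).)

$390,111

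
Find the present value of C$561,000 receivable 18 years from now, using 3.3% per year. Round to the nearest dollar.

Discount factor = (1+0.033)^(−18) = 0.557435; PV = 561,000 × 0.557435 = 312,721.0200

C$312,721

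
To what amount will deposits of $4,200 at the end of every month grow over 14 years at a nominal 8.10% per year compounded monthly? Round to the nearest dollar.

$1,304,330

Periodic rate i = 0.081/12 = 0.00675; n = 14 × 12 = 168 periods.
Accumulation factor s(168|0.00675) = 310.554723; FV = 4200 × 310.554723 = 1,304,329.8349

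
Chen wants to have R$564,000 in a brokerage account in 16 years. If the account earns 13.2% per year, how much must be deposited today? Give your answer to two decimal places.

R$77,577.59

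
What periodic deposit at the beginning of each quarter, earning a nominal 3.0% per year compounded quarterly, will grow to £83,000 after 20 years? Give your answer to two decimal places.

With 4 periods per year: i = 0.0075, n = 80.
PMT = 83000 / ( [(1+0.0075)^80 − 1] / 0.0075 × (1+i) ) = 83000 / 109.890575 = 755.2968

£755.30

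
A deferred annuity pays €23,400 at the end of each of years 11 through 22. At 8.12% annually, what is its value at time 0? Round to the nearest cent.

Value one period before first payment (t=10): 23400 × [1 − (1+0.0812)^(−12)] / 0.0812 = 23400 × 7.489446 = 175,253.0460
Discount back 10 years: 175,253.0460 × (1+0.0812)^(−10) = 175,253.0460 × 0.458078 = 80,279.6009

€80,279.60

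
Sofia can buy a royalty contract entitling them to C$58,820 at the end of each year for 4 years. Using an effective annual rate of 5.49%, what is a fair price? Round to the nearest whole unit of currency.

C$206,220

Annuity factor a(4|0.0549) = 3.505959; PV = 58820 × 3.505959 = 206,220.4884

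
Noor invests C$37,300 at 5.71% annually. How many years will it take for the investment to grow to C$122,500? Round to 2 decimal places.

21.41 years

n = ln(122500/37300) / ln(1+0.0571) = ln(3.28418) / 0.055529 = 21.4142 years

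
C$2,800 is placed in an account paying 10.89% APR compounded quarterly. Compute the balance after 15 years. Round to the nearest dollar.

C$14,031

With 4 periods per year: i = 0.027225, n = 60.
FV = PV·(1+i)^n = 2,800 × 5.011120 = 14,031.1368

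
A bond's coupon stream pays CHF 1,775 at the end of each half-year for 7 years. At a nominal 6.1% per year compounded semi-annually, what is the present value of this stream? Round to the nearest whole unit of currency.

Periodic rate i = 0.061/2 = 0.0305; n = 7 × 2 = 14 periods.
PV = PMT · [1 − (1+i)^(−n)] / i = 1775 · 11.257669 = 19,982.3629

CHF 19,982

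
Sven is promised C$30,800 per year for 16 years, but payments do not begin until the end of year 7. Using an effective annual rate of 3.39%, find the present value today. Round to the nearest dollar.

C$307,502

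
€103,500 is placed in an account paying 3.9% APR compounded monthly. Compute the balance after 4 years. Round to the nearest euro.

€120,943

i = 0.039/12 = 0.00325 per month; n = 4·12 = 48.
103,500 × (1+0.00325)^48 = 103,500 × 1.168531 = 120,942.9154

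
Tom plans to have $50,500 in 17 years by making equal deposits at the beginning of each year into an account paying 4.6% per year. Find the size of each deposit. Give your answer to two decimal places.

$1,934.49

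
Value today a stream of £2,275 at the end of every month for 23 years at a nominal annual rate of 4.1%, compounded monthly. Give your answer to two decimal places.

i = 0.041/12 = 0.00341667 per month; n = 23·12 = 276.
PV = PMT · [1 − (1+i)^(−n)] / i = 2275 · 178.511946 = 406,114.6762

£406,114.68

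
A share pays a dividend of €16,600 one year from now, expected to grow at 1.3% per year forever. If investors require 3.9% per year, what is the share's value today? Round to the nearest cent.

PV = PMT / (i − g) = 16600 / (0.039 − 0.013) = 16600 / 0.026000 = 638,461.5385

€638,461.54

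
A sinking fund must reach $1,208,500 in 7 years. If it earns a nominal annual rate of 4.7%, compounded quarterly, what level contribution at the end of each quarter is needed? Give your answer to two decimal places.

i = 0.047/4 = 0.01175 per quarter; n = 7·4 = 28.
FV-annuity factor = 32.928969; PMT = 1.2085e+06 / 32.928969 = 36,700.2077

$36,700.21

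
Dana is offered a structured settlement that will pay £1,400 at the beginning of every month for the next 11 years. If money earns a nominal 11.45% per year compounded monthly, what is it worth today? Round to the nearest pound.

With 12 periods per year: i = 0.00954167, n = 132.
PV = PMT · [1 − (1+i)^(−n)] / i × (1+i) = 1400 · 75.597074 = 105,835.9042
(Beginning-of-period payments → annuity-due factor ×(1+i).)

£105,836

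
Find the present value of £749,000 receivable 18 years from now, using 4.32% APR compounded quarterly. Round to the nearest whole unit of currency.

With 4 periods per year: i = 0.0108, n = 72.
Discount factor = (1+0.0108)^(−72) = 0.461427; PV = 749,000 × 0.461427 = 345,608.9844

£345,609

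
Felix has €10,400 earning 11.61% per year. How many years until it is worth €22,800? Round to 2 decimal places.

7.15 years

n = ln(22800/10400) / ln(1+0.1161) = ln(2.19231) / 0.109840 = 7.1463 years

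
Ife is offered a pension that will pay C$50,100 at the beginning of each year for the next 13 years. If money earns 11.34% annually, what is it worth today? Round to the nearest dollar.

Annuity factor a(13|0.1134) × (1+i) = 7.388532; PV = 50100 × 7.388532 = 370,165.4533
Payments are at the start of each period, so multiply by (1+i).

C$370,165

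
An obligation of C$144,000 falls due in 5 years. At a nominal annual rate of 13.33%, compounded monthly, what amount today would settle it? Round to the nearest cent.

i = 0.1333/12 = 0.0111083 per month; n = 5·12 = 60.
PV = FV·(1+i)^(−n) = 144,000 × 0.515393 = 74,216.6088

C$74,216.61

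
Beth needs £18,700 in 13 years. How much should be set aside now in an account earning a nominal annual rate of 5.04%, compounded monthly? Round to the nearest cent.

With 12 periods per year: i = 0.0042, n = 156.
PV = 18,700 / (1 + 0.0042)^156 = 18,700 / 1.922887 = 9,724.9583

£9,724.96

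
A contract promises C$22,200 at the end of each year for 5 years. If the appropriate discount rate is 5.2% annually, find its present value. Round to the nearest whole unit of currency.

C$95,585

PV = 22200 × [1 − (1+0.052)^(−5)] / 0.052 = 22200 × 4.305645 = 95,585.3170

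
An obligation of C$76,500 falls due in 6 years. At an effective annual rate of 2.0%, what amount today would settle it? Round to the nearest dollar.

C$67,930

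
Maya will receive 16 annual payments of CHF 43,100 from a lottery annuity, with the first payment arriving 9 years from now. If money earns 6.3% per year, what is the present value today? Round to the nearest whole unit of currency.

CHF 261,750

PV at t=8 (ordinary 16-year annuity): 43100 × a(16|0.063) = 43100 × 9.900914 = 426,729.3870
Discount back 8 years: 426,729.3870 × (1+0.063)^(−8) = 426,729.3870 × 0.613386 = 261,749.8465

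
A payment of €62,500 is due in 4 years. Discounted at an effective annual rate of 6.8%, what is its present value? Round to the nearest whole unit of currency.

Discount factor = (1+0.068)^(−4) = 0.768626; PV = 62,500 × 0.768626 = 48,039.1159

€48,039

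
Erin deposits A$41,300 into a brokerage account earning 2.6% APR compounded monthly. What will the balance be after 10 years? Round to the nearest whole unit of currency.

i = 0.026/12 = 0.00216667 per month; n = 10·12 = 120.
FV = 41,300 × (1 + 0.00216667)^120 = 53,548.1495

A$53,548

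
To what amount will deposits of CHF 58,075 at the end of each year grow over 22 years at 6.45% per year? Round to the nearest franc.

CHF 2,661,122

Accumulation factor s(22|0.0645) = 45.822166; FV = 58075 × 45.822166 = 2,661,122.2619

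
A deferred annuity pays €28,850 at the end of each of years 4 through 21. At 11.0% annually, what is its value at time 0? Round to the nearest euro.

€162,465

PV at t=3 (ordinary 18-year annuity): 28850 × a(18|0.11) = 28850 × 7.701617 = 222,191.6381
Discount back 3 years: 222,191.6381 × (1+0.11)^(−3) = 222,191.6381 × 0.731191 = 162,464.6108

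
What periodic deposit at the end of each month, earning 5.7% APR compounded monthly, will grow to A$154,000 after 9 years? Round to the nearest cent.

A$1,094.62

With 12 periods per year: i = 0.00475, n = 108.
FV-annuity factor = 140.687827; PMT = 154000 / 140.687827 = 1,094.6221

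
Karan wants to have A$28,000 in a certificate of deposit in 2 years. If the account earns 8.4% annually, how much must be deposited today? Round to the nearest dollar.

PV = 28,000 / (1 + 0.084)^2 = 28,000 / 1.175056 = 23,828.6516

A$23,829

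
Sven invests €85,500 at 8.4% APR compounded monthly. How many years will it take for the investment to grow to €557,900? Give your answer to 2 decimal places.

22.41 years

Periodic rate i = 0.084/12 = 0.007.
n = ln(557900/85500) / ln(1+0.007) = ln(6.52515) / 0.006976 = 268.8886 months
= 268.8886/12 years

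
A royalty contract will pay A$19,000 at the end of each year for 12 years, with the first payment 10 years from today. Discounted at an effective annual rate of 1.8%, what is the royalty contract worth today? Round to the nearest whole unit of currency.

A$173,248

PV at t=9 (ordinary 12-year annuity): 19000 × a(12|0.018) = 19000 × 10.706412 = 203,421.8186
Discount back 9 years: 203,421.8186 × (1+0.018)^(−9) = 203,421.8186 × 0.851667 = 173,247.7211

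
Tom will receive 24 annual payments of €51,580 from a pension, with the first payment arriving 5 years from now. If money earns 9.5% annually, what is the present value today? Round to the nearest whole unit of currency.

€334,888

PV at t=4 (ordinary 24-year annuity): 51580 × a(24|0.095) = 51580 × 9.334148 = 481,455.3325
PV₀ = 481,455.3325 / (1+0.095)^4 = 481,455.3325 / 1.437661 = 334,887.9527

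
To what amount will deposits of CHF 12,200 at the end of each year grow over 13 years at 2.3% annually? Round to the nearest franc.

CHF 182,443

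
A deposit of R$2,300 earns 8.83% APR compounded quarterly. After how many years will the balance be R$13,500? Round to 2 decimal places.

20.26 years

Periodic rate i = 0.0883/4 = 0.022075.
n = ln(13500/2300) / ln(1+0.022075) = ln(5.86957) / 0.021835 = 81.0529 quarters
= 81.0529/4 years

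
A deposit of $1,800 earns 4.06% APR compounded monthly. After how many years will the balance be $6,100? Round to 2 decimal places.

Periodic rate i = 0.0406/12 = 0.00338333.
(1+i)^n = 6100/1800 = 3.38889, so n = ln 3.38889 / ln 1.00338 = 361.3494 months
= 361.3494/12 years

30.11 years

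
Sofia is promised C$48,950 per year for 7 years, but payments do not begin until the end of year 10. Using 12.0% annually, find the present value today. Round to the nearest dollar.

C$80,559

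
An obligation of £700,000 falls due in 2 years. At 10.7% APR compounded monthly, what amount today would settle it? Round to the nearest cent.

Periodic rate i = 0.107/12 = 0.00891667; n = 2 × 12 = 24 periods.
PV = FV·(1+i)^(−n) = 700,000 × 0.808114 = 565,680.1342

£565,680.13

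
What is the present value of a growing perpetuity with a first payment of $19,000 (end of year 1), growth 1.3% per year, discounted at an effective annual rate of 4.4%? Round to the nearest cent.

$612,903.23

PV = PMT / (i − g) = 19000 / (0.044 − 0.013) = 19000 / 0.031000 = 612,903.2258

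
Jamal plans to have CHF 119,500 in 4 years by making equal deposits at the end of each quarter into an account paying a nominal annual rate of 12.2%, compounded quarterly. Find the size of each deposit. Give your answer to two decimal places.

CHF 5,905.15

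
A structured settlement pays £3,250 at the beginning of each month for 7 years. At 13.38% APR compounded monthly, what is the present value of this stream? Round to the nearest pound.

£178,608

With 12 periods per year: i = 0.01115, n = 84.
PV = 3250 × [1 − (1+0.01115)^(−84)] / 0.01115 × (1+i) = 3250 × 54.956225 = 178,607.7318
Payments are at the start of each period, so multiply by (1+i).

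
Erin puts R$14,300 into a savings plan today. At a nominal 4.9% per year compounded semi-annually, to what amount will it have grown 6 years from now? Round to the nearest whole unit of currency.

R$19,120

With 2 periods per year: i = 0.0245, n = 12.
FV = PV·(1+i)^n = 14,300 × 1.337037 = 19,119.6347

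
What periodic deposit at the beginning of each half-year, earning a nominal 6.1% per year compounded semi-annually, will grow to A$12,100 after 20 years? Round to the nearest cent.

With 2 periods per year: i = 0.0305, n = 40.
FV-annuity factor × (1+i) = 78.587674; PMT = 12100 / 78.587674 = 153.9682

A$153.97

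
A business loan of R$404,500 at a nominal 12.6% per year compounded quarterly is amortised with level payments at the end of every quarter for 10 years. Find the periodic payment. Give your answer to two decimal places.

R$17,926.47

With 4 periods per year: i = 0.0315, n = 40.
Annuity-PV factor = 22.564394; PMT = 404500 / 22.564394 = 17,926.4730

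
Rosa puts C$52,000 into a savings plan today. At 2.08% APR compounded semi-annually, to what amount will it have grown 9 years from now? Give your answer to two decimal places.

C$62,644.57

i = 0.0208/2 = 0.0104 per half-year; n = 9·2 = 18.
52,000 × (1+0.0104)^18 = 52,000 × 1.204703 = 62,644.5681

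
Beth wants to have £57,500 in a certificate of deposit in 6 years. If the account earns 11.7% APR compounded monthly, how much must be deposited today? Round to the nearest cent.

£28,593.66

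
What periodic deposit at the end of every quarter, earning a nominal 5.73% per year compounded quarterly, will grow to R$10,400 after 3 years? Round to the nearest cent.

Periodic rate i = 0.0573/4 = 0.014325; n = 3 × 4 = 12 periods.
FV-annuity factor = 12.992084; PMT = 10400 / 12.992084 = 800.4874

R$800.49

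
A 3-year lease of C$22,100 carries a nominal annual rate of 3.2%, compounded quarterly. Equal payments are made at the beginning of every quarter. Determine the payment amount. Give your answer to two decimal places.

C$1,923.44

i = 0.032/4 = 0.008 per quarter; n = 3·4 = 12.
PMT = 22100 / ( [1 − (1+0.008)^(−12)] / 0.008 × (1+i) ) = 22100 / 11.489804 = 1,923.4446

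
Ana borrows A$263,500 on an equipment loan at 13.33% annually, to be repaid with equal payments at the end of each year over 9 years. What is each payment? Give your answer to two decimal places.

A$51,979.54

Annuity-PV factor = 5.069303; PMT = 263500 / 5.069303 = 51,979.5362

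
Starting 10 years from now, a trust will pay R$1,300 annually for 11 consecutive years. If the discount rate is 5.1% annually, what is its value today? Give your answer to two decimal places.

Value one period before first payment (t=9): 1300 × [1 − (1+0.051)^(−11)] / 0.051 = 1300 × 8.262962 = 10,741.8507
PV₀ = 10,741.8507 / (1+0.051)^9 = 10,741.8507 / 1.564676 = 6,865.2233

R$6,865.22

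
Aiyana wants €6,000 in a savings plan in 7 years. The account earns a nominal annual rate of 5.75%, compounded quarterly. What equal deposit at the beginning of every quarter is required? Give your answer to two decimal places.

Periodic rate i = 0.0575/4 = 0.014375; n = 7 × 4 = 28 periods.
FV-annuity factor × (1+i) = 34.667243; PMT = 6000 / 34.667243 = 173.0740

€173.07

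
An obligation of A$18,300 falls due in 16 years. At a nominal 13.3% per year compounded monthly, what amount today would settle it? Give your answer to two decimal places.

A$2,204.73

Periodic rate i = 0.133/12 = 0.0110833; n = 16 × 12 = 192 periods.
PV = FV·(1+i)^(−n) = 18,300 × 0.120477 = 2,204.7350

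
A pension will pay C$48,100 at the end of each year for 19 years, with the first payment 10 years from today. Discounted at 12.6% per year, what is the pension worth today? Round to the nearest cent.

C$117,435.97

PV at t=9 (ordinary 19-year annuity): 48100 × a(19|0.126) = 48100 × 7.103978 = 341,701.3256
PV₀ = 341,701.3256 / (1+0.126)^9 = 341,701.3256 / 2.909682 = 117,435.9726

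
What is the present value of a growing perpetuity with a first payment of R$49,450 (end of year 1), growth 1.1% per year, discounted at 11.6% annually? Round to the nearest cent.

R$470,952.38

PV = D₁/(r − g) = 49450/(0.116 − 0.011) = 470,952.3810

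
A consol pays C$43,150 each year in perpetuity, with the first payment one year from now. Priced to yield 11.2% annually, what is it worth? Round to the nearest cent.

PV = C/r = 43150/0.112 = 385,267.8571

C$385,267.86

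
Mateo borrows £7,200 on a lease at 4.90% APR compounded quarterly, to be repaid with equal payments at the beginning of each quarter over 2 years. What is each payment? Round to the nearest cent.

Periodic rate i = 0.049/4 = 0.01225; n = 2 × 4 = 8 periods.
PMT = 7200 / ( [1 − (1+0.01225)^(−8)] / 0.01225 × (1+i) ) = 7200 / 7.669229 = 938.8166

£938.82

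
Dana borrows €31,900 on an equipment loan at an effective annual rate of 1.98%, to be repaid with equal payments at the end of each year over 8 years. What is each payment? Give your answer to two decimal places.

PMT = 31900 / ( [1 − (1+0.0198)^(−8)] / 0.0198 ) = 31900 / 7.331800 = 4,350.9098

€4,350.91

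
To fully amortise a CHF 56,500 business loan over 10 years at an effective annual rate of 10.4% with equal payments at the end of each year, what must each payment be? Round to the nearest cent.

CHF 9,353.71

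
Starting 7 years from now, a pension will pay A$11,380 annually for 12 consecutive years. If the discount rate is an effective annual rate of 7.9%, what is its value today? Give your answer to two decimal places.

PV at t=6 (ordinary 12-year annuity): 11380 × a(12|0.079) = 11380 × 7.575281 = 86,206.6972
Discount back 6 years: 86,206.6972 × (1+0.079)^(−6) = 86,206.6972 × 0.633682 = 54,627.6274

A$54,627.63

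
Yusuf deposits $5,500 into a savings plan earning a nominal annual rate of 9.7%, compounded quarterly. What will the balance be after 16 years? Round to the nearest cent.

With 4 periods per year: i = 0.02425, n = 64.
FV = PV·(1+i)^n = 5,500 × 4.634280 = 25,488.5387

$25,488.54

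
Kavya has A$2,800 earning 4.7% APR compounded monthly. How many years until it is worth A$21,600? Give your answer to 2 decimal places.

43.55 years

Periodic rate i = 0.047/12 = 0.00391667.
n = ln(21600/2800) / ln(1+0.00391667) = ln(7.71429) / 0.003909 = 522.6568 months
= 522.6568/12 years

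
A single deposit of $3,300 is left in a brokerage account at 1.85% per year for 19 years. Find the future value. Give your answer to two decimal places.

$4,674.91

3,300 × (1+0.0185)^19 = 3,300 × 1.416640 = 4,674.9134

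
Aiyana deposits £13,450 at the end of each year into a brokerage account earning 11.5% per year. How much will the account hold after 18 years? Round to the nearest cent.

£712,840.85

FV = 13450 × [(1+0.115)^18 − 1] / 0.115 = 13450 × 52.999320 = 712,840.8538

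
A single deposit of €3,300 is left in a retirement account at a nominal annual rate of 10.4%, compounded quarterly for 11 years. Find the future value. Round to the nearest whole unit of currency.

€10,209

Periodic rate i = 0.104/4 = 0.026; n = 11 × 4 = 44 periods.
FV = PV·(1+i)^n = 3,300 × 3.093740 = 10,209.3434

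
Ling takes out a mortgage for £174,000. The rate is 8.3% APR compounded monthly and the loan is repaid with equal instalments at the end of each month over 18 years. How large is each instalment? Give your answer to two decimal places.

£1,554.17

With 12 periods per year: i = 0.00691667, n = 216.
Annuity-PV factor = 111.957048; PMT = 174000 / 111.957048 = 1,554.1674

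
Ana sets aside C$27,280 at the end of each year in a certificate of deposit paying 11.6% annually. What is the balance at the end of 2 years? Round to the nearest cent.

FV = PMT · [(1+i)^n − 1] / i = 27280 · 2.116000 = 57,724.4800

C$57,724.48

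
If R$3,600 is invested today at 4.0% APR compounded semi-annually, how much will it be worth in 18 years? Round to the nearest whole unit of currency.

Periodic rate i = 0.04/2 = 0.02; n = 18 × 2 = 36 periods.
3,600 × (1+0.02)^36 = 3,600 × 2.039887 = 7,343.5944

R$7,344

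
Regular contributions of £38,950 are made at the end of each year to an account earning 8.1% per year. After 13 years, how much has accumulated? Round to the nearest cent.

£842,734.91

FV = 38950 × [(1+0.081)^13 − 1] / 0.081 = 38950 × 21.636326 = 842,734.9066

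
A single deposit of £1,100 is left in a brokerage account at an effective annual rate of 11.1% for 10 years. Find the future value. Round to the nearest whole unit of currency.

£3,152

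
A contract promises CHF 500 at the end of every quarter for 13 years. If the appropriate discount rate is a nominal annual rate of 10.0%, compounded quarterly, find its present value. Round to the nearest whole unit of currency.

CHF 14,462

i = 0.1/4 = 0.025 per quarter; n = 13·4 = 52.
PV = PMT · [1 − (1+i)^(−n)] / i = 500 · 28.923081 = 14,461.5404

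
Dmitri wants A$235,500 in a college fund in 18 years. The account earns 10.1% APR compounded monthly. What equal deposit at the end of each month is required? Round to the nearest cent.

Periodic rate i = 0.101/12 = 0.00841667; n = 18 × 12 = 216 periods.
FV-annuity factor = 607.466453; PMT = 235500 / 607.466453 = 387.6757

A$387.68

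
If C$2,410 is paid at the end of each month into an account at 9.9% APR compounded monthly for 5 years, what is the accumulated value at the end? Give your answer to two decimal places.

C$186,130.94

Periodic rate i = 0.099/12 = 0.00825; n = 5 × 12 = 60 periods.
FV = PMT · [(1+i)^n − 1] / i = 2410 · 77.232756 = 186,130.9420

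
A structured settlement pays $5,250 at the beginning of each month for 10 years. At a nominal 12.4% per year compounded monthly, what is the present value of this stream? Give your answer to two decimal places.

$363,821.21

Periodic rate i = 0.124/12 = 0.0103333; n = 10 × 12 = 120 periods.
PV = 5250 × [1 − (1+0.0103333)^(−120)] / 0.0103333 × (1+i) = 5250 × 69.299278 = 363,821.2095
(Beginning-of-period payments → annuity-due factor ×(1+i).)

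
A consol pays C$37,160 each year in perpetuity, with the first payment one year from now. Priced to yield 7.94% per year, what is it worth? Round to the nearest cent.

PV = C/r = 37160/0.0794 = 468,010.0756

C$468,010.08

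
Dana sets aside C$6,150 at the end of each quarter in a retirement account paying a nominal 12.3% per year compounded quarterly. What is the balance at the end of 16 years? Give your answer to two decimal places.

With 4 periods per year: i = 0.03075, n = 64.
FV = PMT · [(1+i)^n − 1] / i = 6150 · 193.407053 = 1,189,453.3748

C$1,189,453.37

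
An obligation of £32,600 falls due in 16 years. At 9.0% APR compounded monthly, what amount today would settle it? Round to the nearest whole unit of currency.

Periodic rate i = 0.09/12 = 0.0075; n = 16 × 12 = 192 periods.
PV = 32,600 / (1 + 0.0075)^192 = 32,600 / 4.198078 = 7,765.4580

£7,765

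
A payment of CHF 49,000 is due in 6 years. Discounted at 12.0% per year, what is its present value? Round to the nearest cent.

CHF 24,824.92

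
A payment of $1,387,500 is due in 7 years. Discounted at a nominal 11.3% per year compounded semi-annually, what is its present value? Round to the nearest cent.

With 2 periods per year: i = 0.0565, n = 14.
PV = FV·(1+i)^(−n) = 1,387,500 × 0.463262 = 642,776.4731

$642,776.47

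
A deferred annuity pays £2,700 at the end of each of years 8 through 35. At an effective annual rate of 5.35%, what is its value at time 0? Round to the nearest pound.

£26,897

Value one period before first payment (t=7): 2700 × [1 − (1+0.0535)^(−28)] / 0.0535 = 2700 × 14.347696 = 38,738.7791
Discount back 7 years: 38,738.7791 × (1+0.0535)^(−7) = 38,738.7791 × 0.694318 = 26,897.0190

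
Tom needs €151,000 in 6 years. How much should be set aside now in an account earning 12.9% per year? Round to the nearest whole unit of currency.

€72,914

Discount factor = (1+0.129)^(−6) = 0.482877; PV = 151,000 × 0.482877 = 72,914.3982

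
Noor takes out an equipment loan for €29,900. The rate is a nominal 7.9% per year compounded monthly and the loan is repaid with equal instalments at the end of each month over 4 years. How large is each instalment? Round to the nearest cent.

€728.54

Periodic rate i = 0.079/12 = 0.00658333; n = 4 × 12 = 48 periods.
Annuity-PV factor = 41.040779; PMT = 29900 / 41.040779 = 728.5437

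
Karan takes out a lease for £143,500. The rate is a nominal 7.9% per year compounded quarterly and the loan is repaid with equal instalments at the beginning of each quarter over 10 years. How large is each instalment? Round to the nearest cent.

With 4 periods per year: i = 0.01975, n = 40.
PMT = 143500 / ( [1 − (1+0.01975)^(−40)] / 0.01975 × (1+i) ) = 143500 / 28.018449 = 5,121.6253

£5,121.63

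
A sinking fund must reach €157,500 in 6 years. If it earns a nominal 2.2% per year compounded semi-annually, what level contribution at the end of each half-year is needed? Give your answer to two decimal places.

i = 0.022/2 = 0.011 per half-year; n = 6·2 = 12.
PMT = 157500 / ( [(1+0.011)^12 − 1] / 0.011 ) = 157500 / 12.753291 = 12,349.7539

€12,349.75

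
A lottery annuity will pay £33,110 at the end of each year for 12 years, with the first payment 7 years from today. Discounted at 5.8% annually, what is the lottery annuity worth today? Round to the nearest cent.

Value one period before first payment (t=6): 33110 × [1 − (1+0.058)^(−12)] / 0.058 = 33110 × 8.476539 = 280,658.2156
Discount back 6 years: 280,658.2156 × (1+0.058)^(−6) = 280,658.2156 × 0.712994 = 200,107.6784

£200,107.68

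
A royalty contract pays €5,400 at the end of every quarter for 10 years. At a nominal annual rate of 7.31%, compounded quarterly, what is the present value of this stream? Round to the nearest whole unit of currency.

€152,289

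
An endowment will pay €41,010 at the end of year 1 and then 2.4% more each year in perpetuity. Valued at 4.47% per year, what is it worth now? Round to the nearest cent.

€1,981,159.42

PV = D₁/(r − g) = 41010/(0.0447 − 0.024) = 1,981,159.4203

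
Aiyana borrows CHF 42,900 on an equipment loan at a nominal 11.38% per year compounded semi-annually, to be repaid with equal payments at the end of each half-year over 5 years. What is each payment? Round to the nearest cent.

CHF 5,743.43

With 2 periods per year: i = 0.0569, n = 10.
Annuity-PV factor = 7.469403; PMT = 42900 / 7.469403 = 5,743.4309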